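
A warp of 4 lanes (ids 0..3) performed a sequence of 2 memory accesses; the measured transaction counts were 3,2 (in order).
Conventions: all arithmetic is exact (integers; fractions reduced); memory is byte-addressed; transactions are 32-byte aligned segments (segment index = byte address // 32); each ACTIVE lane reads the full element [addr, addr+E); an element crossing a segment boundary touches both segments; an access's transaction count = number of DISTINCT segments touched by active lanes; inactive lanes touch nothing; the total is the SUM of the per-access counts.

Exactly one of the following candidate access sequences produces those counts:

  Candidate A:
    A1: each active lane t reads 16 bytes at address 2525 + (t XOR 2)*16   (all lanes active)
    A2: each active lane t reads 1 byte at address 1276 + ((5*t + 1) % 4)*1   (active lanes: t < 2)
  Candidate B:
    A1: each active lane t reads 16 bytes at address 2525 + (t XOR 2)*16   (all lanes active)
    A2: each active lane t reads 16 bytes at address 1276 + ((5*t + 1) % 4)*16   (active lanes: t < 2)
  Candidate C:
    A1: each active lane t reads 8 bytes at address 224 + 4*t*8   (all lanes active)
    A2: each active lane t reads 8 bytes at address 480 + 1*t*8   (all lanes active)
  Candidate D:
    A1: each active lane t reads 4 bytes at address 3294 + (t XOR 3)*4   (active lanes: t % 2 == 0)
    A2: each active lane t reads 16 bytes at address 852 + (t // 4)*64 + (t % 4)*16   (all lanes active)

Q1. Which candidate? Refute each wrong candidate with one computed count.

A: A2 gives 1 transaction, not 2
C: A1 gives 4 transactions, not 3
D: A1 gives 1 transaction, not 3
B: all counts match (3,2)

Answer: B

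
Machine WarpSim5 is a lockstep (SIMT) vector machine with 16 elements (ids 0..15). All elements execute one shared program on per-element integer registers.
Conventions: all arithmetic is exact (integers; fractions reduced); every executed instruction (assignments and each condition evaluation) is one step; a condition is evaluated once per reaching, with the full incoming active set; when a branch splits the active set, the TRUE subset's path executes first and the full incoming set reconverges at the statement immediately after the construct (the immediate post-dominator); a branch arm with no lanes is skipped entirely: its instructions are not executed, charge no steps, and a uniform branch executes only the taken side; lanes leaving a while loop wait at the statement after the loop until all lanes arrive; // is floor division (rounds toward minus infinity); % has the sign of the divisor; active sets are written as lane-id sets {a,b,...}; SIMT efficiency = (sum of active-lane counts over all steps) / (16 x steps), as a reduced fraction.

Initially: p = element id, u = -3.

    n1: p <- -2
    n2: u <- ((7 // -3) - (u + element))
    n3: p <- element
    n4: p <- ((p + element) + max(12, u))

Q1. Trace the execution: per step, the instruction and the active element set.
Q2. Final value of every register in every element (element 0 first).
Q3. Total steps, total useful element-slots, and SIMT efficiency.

step 0: p <- -2                      {0,1,2,3,4,5,6,7,8,9,10,11,12,13,14,15}
step 1: u <- ((7 // -3) - (u + element)) {0,1,2,3,4,5,6,7,8,9,10,11,12,13,14,15}
step 2: p <- element                 {0,1,2,3,4,5,6,7,8,9,10,11,12,13,14,15}
step 3: p <- ((p + element) + max(12, u)) {0,1,2,3,4,5,6,7,8,9,10,11,12,13,14,15}

Answer: 4 steps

p: 12,14,16,18,20,22,24,26,28,30,32,34,36,38,40,42
u: 0,-1,-2,-3,-4,-5,-6,-7,-8,-9,-10,-11,-12,-13,-14,-15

steps = 4; useful = 64; efficiency = 64/64 = 1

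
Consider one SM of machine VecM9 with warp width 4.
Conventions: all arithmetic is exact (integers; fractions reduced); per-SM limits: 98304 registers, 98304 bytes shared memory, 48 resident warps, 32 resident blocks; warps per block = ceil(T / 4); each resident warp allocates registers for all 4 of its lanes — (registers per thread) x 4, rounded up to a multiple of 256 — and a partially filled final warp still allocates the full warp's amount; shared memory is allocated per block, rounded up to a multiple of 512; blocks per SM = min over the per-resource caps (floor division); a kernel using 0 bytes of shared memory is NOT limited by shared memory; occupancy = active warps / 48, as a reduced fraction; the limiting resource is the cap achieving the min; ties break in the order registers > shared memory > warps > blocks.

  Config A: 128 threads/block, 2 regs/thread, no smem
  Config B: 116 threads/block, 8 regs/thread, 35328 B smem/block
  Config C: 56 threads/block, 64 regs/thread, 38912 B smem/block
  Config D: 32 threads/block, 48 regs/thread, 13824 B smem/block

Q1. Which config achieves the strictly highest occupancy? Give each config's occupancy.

occupancies: A 2/3, B 29/48, C 7/12, D 1

Answer: D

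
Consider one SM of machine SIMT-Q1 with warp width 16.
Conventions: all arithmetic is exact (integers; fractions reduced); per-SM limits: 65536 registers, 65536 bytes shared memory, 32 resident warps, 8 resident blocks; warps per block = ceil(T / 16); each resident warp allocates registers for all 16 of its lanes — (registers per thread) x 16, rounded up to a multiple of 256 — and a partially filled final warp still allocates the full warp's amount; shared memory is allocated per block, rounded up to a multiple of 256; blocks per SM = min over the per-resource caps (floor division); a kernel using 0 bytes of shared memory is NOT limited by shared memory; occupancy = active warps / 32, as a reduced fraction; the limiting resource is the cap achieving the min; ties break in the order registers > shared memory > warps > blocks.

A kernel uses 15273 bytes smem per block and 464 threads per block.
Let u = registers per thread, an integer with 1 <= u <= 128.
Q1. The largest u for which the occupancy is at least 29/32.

Answer: u = 128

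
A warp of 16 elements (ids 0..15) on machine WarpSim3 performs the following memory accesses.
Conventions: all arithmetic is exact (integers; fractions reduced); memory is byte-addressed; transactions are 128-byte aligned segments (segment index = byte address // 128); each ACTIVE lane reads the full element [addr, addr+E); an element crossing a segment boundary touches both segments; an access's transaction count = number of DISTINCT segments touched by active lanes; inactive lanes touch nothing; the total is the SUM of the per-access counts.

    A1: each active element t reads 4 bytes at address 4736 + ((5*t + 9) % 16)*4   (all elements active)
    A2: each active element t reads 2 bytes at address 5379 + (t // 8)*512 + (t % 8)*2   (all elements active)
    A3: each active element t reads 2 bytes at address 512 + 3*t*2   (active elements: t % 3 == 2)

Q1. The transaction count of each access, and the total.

A1: 1 transaction
A2: 2 transactions
A3: 1 transaction

Answer: 1,2,1; total 4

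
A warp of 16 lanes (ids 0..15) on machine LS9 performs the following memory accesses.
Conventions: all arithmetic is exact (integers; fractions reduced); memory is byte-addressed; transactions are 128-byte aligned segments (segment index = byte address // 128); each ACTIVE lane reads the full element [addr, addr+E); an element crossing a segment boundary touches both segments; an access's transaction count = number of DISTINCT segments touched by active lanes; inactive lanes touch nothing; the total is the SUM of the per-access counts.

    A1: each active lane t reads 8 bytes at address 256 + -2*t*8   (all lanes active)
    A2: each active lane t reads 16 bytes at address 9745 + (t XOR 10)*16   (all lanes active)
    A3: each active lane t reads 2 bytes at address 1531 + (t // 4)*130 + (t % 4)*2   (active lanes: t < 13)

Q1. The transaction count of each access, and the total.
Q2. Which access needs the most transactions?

A1: 3 transactions
A2: 3 transactions
A3: 5 transactions

Answer: 3,3,5; total 11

Answer: A3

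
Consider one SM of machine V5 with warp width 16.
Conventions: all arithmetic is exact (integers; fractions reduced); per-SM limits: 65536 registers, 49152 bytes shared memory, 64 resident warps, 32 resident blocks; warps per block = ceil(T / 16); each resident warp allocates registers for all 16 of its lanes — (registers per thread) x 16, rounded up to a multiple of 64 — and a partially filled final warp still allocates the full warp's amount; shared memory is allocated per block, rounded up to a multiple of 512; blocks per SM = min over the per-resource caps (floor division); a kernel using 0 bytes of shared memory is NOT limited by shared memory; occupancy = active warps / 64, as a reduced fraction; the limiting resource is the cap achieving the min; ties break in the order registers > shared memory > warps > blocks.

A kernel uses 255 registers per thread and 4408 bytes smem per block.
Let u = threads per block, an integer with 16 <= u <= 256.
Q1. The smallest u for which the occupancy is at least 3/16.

Answer: u = 17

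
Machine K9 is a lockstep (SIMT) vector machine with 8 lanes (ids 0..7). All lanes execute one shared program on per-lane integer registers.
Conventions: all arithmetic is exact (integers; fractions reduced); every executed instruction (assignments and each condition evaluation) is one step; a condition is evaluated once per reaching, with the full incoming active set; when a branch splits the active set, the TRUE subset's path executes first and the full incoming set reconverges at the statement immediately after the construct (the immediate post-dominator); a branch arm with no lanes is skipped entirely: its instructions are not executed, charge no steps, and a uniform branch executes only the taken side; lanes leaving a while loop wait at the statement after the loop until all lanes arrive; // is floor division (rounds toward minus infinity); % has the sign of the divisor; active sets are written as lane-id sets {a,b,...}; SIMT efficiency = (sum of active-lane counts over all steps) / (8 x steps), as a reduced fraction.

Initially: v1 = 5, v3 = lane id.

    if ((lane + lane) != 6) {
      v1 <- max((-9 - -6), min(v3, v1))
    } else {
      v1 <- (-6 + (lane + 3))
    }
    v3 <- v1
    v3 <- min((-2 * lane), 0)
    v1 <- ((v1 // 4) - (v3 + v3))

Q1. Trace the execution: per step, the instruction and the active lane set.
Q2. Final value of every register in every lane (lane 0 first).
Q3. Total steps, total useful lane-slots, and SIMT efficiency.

step 0: eval ((lane + lane) != 6)    {0,1,2,3,4,5,6,7}
step 1: v1 <- max((-9 - -6), min(v3, v1)) {0,1,2,4,5,6,7}
step 2: v1 <- (-6 + (lane + 3))      {3}
step 3: v3 <- v1                     {0,1,2,3,4,5,6,7}
step 4: v3 <- min((-2 * lane), 0)    {0,1,2,3,4,5,6,7}
step 5: v1 <- ((v1 // 4) - (v3 + v3)) {0,1,2,3,4,5,6,7}

Answer: 6 steps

v1: 0,4,8,12,17,21,25,29
v3: 0,-2,-4,-6,-8,-10,-12,-14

steps = 6; useful = 40; efficiency = 40/48 = 5/6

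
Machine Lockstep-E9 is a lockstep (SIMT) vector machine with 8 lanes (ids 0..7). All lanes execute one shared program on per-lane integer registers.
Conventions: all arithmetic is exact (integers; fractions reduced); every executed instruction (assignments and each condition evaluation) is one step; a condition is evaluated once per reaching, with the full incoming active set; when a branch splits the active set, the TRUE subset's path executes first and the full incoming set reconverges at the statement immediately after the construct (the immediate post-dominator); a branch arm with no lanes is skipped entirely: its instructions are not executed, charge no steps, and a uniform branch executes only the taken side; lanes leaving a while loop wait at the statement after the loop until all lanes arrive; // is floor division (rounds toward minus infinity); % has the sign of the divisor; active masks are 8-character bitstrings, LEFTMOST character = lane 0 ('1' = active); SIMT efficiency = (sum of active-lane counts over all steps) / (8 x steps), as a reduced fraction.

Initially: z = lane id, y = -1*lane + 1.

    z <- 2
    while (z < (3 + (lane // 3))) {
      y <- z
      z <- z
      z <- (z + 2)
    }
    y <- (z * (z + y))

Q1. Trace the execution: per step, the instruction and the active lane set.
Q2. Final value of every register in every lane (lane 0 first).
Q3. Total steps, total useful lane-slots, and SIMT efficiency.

step 0: z <- 2                       11111111
step 1: eval (z < (3 + (lane // 3))) 11111111
step 2: y <- z                       11111111
step 3: z <- z                       11111111
step 4: z <- (z + 2)                 11111111
step 5: eval (z < (3 + (lane // 3))) 11111111
step 6: y <- z                       00000011
step 7: z <- z                       00000011
step 8: z <- (z + 2)                 00000011
step 9: eval (z < (3 + (lane // 3))) 00000011
step 10: y <- (z * (z + y))           11111111

Answer: 11 steps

z: 4,4,4,4,4,4,6,6
y: 24,24,24,24,24,24,60,60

steps = 11; useful = 64; efficiency = 64/88 = 8/11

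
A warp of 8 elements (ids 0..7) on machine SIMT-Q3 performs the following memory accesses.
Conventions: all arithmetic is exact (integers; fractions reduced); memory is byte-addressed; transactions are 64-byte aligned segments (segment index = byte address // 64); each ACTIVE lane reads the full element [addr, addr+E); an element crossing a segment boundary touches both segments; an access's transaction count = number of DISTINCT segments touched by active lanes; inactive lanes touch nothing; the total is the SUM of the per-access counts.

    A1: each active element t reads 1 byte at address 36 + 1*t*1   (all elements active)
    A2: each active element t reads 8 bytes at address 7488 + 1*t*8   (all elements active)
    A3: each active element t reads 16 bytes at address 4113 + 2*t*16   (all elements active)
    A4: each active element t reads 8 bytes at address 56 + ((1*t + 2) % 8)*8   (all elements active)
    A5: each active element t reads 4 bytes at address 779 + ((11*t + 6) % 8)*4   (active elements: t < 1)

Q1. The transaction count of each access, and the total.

A1: 1 transaction
A2: 1 transaction
A3: 5 transactions
A4: 2 transactions
A5: 1 transaction

Answer: 1,1,5,2,1; total 10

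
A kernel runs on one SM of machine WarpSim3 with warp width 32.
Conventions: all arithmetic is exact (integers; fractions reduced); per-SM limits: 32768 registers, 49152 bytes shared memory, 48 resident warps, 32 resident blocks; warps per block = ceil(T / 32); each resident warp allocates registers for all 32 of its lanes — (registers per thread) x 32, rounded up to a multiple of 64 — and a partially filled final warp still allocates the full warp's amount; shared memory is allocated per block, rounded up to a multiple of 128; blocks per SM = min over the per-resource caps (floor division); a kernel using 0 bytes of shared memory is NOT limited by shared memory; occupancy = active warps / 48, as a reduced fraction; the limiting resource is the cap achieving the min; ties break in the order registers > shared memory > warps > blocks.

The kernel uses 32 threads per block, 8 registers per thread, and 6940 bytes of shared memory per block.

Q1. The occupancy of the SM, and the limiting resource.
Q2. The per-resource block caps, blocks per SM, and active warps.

Answer: occupancy 1/8, limited by shared memory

registers: 128 blocks
shared memory: 6 blocks
warps: 48 blocks
blocks: 32 blocks

Answer: 6 blocks, 6 active warps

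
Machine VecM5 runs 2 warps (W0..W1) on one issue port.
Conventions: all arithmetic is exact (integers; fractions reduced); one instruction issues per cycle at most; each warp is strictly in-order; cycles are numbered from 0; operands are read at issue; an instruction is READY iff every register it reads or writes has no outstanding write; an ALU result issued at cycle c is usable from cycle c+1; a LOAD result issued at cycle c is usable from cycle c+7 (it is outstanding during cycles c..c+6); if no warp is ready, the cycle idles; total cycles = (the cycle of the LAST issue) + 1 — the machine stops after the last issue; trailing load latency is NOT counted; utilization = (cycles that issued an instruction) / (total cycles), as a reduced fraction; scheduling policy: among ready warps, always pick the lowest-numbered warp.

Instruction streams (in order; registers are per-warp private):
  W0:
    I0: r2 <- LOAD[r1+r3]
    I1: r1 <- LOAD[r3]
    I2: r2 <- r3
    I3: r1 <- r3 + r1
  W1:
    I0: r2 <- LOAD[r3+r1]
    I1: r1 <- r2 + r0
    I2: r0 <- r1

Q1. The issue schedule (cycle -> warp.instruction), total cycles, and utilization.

cycle 0: W0.I0
cycle 1: W0.I1
cycle 2: W1.I0
cycle 3: idle
cycle 4: idle
cycle 5: idle
cycle 6: idle
cycle 7: W0.I2
cycle 8: W0.I3
cycle 9: W1.I1
cycle 10: W1.I2

Answer: 11 cycles, utilization 7/11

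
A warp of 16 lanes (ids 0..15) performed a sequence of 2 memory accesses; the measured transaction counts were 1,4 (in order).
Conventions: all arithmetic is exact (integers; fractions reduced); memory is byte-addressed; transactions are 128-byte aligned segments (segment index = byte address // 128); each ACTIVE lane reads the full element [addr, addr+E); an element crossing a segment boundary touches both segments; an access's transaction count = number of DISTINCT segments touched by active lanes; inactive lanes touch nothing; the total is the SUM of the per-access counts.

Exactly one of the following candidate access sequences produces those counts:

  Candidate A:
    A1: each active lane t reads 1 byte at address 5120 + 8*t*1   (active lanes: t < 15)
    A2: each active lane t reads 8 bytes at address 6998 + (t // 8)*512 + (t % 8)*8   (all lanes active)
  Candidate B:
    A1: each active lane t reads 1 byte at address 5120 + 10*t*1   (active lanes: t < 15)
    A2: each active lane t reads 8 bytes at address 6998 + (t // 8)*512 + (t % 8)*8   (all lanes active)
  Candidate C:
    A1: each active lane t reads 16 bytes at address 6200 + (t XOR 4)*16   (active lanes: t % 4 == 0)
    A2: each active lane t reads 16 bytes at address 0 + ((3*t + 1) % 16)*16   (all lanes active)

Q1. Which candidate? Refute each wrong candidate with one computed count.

B: A1 gives 2 transactions, not 1
C: A1 gives 3 transactions, not 1
A: all counts match (1,4)

Answer: A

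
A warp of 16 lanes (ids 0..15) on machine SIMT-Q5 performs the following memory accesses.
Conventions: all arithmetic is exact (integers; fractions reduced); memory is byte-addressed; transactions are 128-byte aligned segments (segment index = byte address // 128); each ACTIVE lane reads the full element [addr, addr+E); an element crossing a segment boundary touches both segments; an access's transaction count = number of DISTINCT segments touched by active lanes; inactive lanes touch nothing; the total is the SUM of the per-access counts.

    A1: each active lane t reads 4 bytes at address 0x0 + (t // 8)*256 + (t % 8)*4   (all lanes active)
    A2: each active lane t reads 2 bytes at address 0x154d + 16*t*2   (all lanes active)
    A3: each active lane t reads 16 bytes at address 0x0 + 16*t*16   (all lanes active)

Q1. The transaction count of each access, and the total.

A1: 2 transactions
A2: 5 transactions
A3: 16 transactions

Answer: 2,5,16; total 23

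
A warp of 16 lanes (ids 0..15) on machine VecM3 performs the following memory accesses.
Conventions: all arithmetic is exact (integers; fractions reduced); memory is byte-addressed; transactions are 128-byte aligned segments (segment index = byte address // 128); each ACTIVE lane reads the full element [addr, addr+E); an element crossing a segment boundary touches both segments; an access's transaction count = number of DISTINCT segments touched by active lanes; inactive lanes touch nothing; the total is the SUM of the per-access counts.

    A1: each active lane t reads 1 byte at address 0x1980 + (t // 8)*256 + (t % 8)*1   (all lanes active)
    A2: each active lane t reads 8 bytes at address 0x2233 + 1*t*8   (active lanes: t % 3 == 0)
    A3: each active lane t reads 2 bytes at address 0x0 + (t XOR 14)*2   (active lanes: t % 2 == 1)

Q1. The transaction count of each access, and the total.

A1: 2 transactions
A2: 2 transactions
A3: 1 transaction

Answer: 2,2,1; total 5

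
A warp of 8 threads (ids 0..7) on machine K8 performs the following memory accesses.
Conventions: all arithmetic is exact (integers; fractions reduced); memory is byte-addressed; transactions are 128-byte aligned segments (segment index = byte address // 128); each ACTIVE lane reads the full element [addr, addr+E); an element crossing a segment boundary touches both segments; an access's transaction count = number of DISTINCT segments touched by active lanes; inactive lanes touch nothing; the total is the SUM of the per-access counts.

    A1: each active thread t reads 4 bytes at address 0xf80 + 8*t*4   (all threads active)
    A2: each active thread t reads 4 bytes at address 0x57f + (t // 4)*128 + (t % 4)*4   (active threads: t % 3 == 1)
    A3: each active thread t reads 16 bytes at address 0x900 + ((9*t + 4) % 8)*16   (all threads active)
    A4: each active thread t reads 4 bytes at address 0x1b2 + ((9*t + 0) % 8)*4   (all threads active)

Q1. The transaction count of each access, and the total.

A1: 2 transactions
A2: 2 transactions
A3: 1 transaction
A4: 1 transaction

Answer: 2,2,1,1; total 6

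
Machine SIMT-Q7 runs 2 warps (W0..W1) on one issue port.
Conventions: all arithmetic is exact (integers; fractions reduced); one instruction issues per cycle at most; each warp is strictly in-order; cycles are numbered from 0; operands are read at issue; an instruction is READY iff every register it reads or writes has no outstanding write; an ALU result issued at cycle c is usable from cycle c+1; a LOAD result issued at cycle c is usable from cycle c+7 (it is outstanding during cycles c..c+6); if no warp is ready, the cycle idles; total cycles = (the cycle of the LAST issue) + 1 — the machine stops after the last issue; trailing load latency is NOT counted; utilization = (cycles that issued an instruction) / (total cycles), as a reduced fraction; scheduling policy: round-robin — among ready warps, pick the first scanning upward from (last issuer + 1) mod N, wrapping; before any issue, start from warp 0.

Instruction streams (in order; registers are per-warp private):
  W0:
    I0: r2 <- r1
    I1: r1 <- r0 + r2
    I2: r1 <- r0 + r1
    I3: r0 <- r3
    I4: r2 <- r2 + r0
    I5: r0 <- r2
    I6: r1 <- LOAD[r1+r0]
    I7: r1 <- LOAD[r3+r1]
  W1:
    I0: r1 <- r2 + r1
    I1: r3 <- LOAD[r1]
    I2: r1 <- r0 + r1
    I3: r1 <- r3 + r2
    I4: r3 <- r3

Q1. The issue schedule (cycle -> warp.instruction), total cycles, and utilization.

cycle 0: W0.I0
cycle 1: W1.I0
cycle 2: W0.I1
cycle 3: W1.I1
cycle 4: W0.I2
cycle 5: W1.I2
cycle 6: W0.I3
cycle 7: W0.I4
cycle 8: W0.I5
cycle 9: W0.I6
cycle 10: W1.I3
cycle 11: W1.I4
cycle 12: idle
cycle 13: idle
cycle 14: idle
cycle 15: idle
cycle 16: W0.I7

Answer: 17 cycles, utilization 13/17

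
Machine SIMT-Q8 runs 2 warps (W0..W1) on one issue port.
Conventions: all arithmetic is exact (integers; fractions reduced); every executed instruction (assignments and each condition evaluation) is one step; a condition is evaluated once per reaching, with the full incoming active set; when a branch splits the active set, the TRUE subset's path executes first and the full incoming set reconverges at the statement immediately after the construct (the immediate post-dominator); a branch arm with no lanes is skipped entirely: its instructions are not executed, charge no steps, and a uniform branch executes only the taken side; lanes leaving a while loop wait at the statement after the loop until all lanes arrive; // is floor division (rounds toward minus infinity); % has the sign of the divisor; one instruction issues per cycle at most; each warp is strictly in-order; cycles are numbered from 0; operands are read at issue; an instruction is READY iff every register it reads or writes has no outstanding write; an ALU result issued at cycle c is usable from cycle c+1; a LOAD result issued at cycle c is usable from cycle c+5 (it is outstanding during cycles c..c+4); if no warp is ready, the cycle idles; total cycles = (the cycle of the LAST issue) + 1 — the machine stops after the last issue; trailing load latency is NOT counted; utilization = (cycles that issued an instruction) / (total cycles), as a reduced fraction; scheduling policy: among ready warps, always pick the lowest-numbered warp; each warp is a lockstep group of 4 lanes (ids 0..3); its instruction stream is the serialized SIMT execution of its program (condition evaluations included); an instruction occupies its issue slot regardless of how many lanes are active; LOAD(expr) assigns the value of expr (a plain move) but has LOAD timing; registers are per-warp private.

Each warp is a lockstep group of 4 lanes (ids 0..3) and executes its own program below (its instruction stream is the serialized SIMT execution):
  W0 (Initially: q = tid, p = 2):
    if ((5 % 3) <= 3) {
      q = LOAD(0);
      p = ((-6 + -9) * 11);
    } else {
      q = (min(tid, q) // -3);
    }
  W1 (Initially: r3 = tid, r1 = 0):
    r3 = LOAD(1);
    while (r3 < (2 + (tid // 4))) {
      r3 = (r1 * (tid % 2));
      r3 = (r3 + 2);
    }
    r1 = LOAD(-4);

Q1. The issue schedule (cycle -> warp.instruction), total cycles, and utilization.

cycle 0: W0.I0
cycle 1: W0.I1
cycle 2: W0.I2
cycle 3: W1.I0
cycle 4: idle
cycle 5: idle
cycle 6: idle
cycle 7: idle
cycle 8: W1.I1
cycle 9: W1.I2
cycle 10: W1.I3
cycle 11: W1.I4
cycle 12: W1.I5

Answer: 13 cycles, utilization 9/13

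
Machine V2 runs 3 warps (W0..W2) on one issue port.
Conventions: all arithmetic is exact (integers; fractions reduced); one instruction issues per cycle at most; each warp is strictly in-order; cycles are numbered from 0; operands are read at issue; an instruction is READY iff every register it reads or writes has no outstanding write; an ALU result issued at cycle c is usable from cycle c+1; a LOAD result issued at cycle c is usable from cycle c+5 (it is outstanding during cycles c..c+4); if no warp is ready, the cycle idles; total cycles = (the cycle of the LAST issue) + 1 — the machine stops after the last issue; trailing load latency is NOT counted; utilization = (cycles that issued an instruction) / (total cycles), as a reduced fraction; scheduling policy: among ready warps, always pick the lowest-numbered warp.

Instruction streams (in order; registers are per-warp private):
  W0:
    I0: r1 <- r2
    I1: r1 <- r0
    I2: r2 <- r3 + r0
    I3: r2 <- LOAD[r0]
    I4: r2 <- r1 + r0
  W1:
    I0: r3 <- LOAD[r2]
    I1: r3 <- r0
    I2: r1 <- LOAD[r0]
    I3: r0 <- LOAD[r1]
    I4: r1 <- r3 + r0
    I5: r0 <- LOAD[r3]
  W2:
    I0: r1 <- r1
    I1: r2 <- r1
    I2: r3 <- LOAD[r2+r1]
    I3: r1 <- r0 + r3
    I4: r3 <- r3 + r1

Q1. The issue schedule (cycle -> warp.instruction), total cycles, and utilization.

cycle 0: W0.I0
cycle 1: W0.I1
cycle 2: W0.I2
cycle 3: W0.I3
cycle 4: W1.I0
cycle 5: W2.I0
cycle 6: W2.I1
cycle 7: W2.I2
cycle 8: W0.I4
cycle 9: W1.I1
cycle 10: W1.I2
cycle 11: idle
cycle 12: W2.I3
cycle 13: W2.I4
cycle 14: idle
cycle 15: W1.I3
cycle 16: idle
cycle 17: idle
cycle 18: idle
cycle 19: idle
cycle 20: W1.I4
cycle 21: W1.I5

Answer: 22 cycles, utilization 8/11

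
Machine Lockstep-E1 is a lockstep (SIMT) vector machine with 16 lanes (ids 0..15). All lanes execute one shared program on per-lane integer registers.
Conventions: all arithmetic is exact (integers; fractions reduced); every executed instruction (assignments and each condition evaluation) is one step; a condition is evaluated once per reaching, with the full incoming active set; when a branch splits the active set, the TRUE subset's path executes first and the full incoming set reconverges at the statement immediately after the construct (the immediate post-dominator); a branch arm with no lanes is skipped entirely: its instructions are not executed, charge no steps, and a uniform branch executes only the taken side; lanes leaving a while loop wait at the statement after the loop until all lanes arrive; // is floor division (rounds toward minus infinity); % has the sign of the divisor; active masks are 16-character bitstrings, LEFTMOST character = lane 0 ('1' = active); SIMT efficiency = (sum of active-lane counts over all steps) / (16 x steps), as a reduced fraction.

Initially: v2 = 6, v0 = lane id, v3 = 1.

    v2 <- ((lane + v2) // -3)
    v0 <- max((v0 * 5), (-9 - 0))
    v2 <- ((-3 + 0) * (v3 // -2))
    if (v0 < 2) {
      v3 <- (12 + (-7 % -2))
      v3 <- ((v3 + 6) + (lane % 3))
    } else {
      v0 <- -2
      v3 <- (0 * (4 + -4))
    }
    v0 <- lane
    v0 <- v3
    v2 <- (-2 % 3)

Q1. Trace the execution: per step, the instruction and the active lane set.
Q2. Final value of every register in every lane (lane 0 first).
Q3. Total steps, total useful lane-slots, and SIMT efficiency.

step 0: v2 <- ((lane + v2) // -3)    1111111111111111
step 1: v0 <- max((v0 * 5), (-9 - 0)) 1111111111111111
step 2: v2 <- ((-3 + 0) * (v3 // -2)) 1111111111111111
step 3: eval (v0 < 2)                1111111111111111
step 4: v3 <- (12 + (-7 % -2))       1000000000000000
step 5: v3 <- ((v3 + 6) + (lane % 3)) 1000000000000000
step 6: v0 <- -2                     0111111111111111
step 7: v3 <- (0 * (4 + -4))         0111111111111111
step 8: v0 <- lane                   1111111111111111
step 9: v0 <- v3                     1111111111111111
step 10: v2 <- (-2 % 3)               1111111111111111

Answer: 11 steps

v2: 1,1,1,1,1,1,1,1,1,1,1,1,1,1,1,1
v0: 17,0,0,0,0,0,0,0,0,0,0,0,0,0,0,0
v3: 17,0,0,0,0,0,0,0,0,0,0,0,0,0,0,0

steps = 11; useful = 144; efficiency = 144/176 = 9/11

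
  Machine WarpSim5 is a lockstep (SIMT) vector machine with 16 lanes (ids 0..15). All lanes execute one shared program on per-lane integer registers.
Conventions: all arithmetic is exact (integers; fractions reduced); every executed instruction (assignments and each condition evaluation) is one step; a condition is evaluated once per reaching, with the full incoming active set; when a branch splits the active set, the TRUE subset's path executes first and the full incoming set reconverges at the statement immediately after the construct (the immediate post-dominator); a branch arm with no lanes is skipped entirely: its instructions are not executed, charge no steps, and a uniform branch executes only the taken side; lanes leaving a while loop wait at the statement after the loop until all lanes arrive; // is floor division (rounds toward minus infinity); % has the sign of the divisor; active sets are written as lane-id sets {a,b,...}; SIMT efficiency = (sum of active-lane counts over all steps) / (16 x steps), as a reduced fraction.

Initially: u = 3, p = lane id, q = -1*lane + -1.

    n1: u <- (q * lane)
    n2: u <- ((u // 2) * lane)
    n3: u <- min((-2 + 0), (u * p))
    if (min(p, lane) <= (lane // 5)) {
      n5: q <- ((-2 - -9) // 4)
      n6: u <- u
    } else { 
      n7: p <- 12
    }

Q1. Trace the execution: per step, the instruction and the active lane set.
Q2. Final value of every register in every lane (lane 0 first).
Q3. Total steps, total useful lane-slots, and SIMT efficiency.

step 0: u <- (q * lane)              {0,1,2,3,4,5,6,7,8,9,10,11,12,13,14,15}
step 1: u <- ((u // 2) * lane)       {0,1,2,3,4,5,6,7,8,9,10,11,12,13,14,15}
step 2: u <- min((-2 + 0), (u * p))  {0,1,2,3,4,5,6,7,8,9,10,11,12,13,14,15}
step 3: eval (min(p, lane) <= (lane // 5)) {0,1,2,3,4,5,6,7,8,9,10,11,12,13,14,15}
step 4: q <- ((-2 - -9) // 4)        {0}
step 5: u <- u                       {0}
step 6: p <- 12                      {1,2,3,4,5,6,7,8,9,10,11,12,13,14,15}

Answer: 7 steps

u: -2,-2,-12,-54,-160,-375,-756,-1372,-2304,-3645,-5500,-7986,-11232,-15379,-20580,-27000
p: 0,12,12,12,12,12,12,12,12,12,12,12,12,12,12,12
q: 1,-2,-3,-4,-5,-6,-7,-8,-9,-10,-11,-12,-13,-14,-15,-16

steps = 7; useful = 81; efficiency = 81/112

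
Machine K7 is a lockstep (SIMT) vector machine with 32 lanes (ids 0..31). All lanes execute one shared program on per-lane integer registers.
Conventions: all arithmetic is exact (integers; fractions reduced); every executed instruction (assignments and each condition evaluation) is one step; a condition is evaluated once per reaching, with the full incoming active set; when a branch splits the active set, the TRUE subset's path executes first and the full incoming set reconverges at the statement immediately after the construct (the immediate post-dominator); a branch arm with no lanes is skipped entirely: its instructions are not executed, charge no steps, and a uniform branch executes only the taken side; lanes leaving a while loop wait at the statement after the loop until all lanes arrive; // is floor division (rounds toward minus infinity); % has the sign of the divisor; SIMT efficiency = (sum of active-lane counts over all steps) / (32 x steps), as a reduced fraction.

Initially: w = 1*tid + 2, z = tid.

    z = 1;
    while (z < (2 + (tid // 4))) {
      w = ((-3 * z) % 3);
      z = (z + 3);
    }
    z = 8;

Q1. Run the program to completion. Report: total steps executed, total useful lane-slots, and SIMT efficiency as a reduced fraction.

Answer: 12 steps, 276 useful, 23/32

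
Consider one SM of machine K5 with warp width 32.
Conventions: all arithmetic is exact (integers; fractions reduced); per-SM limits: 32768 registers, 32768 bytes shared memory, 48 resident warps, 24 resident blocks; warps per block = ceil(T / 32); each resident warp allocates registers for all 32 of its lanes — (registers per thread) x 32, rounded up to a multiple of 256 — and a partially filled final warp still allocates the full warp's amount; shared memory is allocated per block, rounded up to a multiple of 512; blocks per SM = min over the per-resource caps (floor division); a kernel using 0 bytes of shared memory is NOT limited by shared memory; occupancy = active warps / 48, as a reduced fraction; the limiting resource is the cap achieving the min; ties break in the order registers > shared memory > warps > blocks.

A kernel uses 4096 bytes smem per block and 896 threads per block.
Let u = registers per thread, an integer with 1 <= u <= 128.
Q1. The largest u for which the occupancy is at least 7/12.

Answer: u = 32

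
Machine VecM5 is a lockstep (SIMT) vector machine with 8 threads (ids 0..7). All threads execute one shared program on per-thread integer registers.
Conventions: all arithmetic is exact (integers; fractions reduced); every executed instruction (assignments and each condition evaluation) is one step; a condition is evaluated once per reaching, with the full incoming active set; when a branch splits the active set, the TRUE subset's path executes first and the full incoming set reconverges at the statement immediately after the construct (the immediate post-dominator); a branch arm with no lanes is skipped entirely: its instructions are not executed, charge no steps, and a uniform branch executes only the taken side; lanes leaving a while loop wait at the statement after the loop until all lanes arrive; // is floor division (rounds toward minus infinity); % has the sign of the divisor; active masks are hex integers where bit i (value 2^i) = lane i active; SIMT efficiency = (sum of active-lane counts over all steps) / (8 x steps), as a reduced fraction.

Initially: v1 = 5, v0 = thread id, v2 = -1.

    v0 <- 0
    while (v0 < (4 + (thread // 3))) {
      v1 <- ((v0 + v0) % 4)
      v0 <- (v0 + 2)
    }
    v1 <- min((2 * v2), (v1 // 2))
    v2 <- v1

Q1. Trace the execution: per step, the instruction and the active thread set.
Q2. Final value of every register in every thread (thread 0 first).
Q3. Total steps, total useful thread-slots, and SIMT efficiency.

step 0: v0 <- 0                      0xff
step 1: eval (v0 < (4 + (thread // 3))) 0xff
step 2: v1 <- ((v0 + v0) % 4)        0xff
step 3: v0 <- (v0 + 2)               0xff
step 4: eval (v0 < (4 + (thread // 3))) 0xff
step 5: v1 <- ((v0 + v0) % 4)        0xff
step 6: v0 <- (v0 + 2)               0xff
step 7: eval (v0 < (4 + (thread // 3))) 0xff
step 8: v1 <- ((v0 + v0) % 4)        0xf8
step 9: v0 <- (v0 + 2)               0xf8
step 10: eval (v0 < (4 + (thread // 3))) 0xf8
step 11: v1 <- min((2 * v2), (v1 // 2)) 0xff
step 12: v2 <- v1                     0xff

Answer: 13 steps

v1: -2,-2,-2,-2,-2,-2,-2,-2
v0: 4,4,4,6,6,6,6,6
v2: -2,-2,-2,-2,-2,-2,-2,-2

steps = 13; useful = 95; efficiency = 95/104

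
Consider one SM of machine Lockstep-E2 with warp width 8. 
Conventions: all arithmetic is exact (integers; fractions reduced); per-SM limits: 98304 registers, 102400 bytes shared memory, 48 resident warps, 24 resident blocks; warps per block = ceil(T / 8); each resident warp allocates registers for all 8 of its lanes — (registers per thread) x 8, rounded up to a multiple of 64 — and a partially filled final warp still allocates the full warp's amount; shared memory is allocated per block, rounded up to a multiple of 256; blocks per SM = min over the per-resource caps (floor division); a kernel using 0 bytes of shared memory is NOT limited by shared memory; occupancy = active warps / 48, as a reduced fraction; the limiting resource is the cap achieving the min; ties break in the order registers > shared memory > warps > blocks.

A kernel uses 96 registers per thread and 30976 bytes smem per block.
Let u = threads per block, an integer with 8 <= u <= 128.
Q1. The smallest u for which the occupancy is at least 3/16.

Answer: u = 17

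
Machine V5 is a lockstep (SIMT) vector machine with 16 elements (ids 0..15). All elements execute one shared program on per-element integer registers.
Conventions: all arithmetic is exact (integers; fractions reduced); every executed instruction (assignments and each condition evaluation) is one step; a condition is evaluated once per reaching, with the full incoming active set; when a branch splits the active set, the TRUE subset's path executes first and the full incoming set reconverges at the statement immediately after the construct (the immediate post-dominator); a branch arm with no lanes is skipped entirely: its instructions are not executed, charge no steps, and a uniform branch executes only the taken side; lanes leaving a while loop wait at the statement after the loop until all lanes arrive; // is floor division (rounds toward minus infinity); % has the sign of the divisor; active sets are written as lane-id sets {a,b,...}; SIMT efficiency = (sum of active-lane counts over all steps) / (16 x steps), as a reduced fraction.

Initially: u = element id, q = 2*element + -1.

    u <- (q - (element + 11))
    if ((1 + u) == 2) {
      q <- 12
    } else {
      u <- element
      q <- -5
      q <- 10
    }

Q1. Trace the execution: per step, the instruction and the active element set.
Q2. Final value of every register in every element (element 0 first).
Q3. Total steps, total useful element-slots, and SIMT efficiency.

step 0: u <- (q - (element + 11))    {0,1,2,3,4,5,6,7,8,9,10,11,12,13,14,15}
step 1: eval ((1 + u) == 2)          {0,1,2,3,4,5,6,7,8,9,10,11,12,13,14,15}
step 2: q <- 12                      {13}
step 3: u <- element                 {0,1,2,3,4,5,6,7,8,9,10,11,12,14,15}
step 4: q <- -5                      {0,1,2,3,4,5,6,7,8,9,10,11,12,14,15}
step 5: q <- 10                      {0,1,2,3,4,5,6,7,8,9,10,11,12,14,15}

Answer: 6 steps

u: 0,1,2,3,4,5,6,7,8,9,10,11,12,1,14,15
q: 10,10,10,10,10,10,10,10,10,10,10,10,10,12,10,10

steps = 6; useful = 78; efficiency = 78/96 = 13/16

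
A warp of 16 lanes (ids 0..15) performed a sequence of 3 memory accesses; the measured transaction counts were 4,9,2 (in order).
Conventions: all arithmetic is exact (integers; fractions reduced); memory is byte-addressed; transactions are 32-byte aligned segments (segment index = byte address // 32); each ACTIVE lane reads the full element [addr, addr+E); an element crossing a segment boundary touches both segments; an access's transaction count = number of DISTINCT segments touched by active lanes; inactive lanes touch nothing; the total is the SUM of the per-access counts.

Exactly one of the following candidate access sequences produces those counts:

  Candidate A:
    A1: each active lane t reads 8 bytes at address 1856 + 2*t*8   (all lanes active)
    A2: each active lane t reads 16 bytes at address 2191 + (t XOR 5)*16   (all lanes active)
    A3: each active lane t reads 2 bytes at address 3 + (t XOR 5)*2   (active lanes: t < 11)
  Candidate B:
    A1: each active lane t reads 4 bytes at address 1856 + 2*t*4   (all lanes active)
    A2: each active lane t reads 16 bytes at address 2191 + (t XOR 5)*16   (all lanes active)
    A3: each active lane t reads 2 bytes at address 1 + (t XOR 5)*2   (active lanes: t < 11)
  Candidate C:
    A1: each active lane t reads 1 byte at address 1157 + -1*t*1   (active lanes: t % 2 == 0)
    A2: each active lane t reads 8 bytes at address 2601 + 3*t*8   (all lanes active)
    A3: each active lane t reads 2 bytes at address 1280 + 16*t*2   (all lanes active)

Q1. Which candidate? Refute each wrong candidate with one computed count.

A: A1 gives 8 transactions, not 4
C: A1 gives 2 transactions, not 4
B: all counts match (4,9,2)

Answer: B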